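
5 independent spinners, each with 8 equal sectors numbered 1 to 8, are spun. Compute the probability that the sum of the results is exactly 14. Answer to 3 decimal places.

There are 8^5 = 32768 equally likely outcomes.
The number of ordered 5-tuples from {1,…,8} summing to 14 is 690.
P(sum = 14) = 690/32768 = 345/16384 ≈ 0.021.

0.021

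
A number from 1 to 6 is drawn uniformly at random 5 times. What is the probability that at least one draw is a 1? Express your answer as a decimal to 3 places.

P(no draw is a 1) = (5/6)^5 ≈ 0.402.
P(at least one) = 1 − 0.402 = 0.598.

0.598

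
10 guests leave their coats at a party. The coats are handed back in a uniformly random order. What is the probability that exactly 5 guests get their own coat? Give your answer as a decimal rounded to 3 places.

0.003

Choose which 5 of the 10 are fixed: C(10,5) = 252 ways.
The remaining 5 must have no fixed point: D(5) = 44.
P = 252·44/3628800 = 11/3600 ≈ 0.003.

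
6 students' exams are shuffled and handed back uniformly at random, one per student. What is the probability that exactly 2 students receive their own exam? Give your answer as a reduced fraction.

3/16

Choose which 2 of the 6 are fixed: C(6,2) = 15 ways.
The remaining 4 must have no fixed point: D(4) = 9.
P = 15·9/720 = 3/16.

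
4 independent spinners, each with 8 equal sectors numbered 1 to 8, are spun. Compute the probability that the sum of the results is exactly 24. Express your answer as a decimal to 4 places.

There are 8^4 = 4096 equally likely outcomes.
The number of ordered 4-tuples from {1,…,8} summing to 24 is 161.
P(sum = 24) = 161/4096 ≈ 0.0393.

0.0393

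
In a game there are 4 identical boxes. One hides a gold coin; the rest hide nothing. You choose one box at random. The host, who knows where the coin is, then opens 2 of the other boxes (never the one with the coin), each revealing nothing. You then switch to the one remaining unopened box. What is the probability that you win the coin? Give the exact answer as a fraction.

3/4

Your original box holds the coin with probability 1/4, so the other 3 collectively hold it with probability 3/4.
The host can always find 2 empty boxes to open, so the reveals don't change that 3/4; it is now spread over the 1 remaining unopened box.
P(win by switching) = (3/4) · (1/1) = 3/4.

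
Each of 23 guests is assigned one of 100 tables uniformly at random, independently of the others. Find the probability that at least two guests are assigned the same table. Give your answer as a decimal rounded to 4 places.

0.9357

It's easier to compute the probability that all 23 are distinct.
P(all distinct) = 100/100 · 99/100 · ··· · 78/100 ≈ 0.0643.
So the probability of at least one match is 1 − 0.0643 = 0.9357.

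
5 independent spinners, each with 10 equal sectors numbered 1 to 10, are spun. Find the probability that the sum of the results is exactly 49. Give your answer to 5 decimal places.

0.00005

There are 10^5 = 100000 equally likely outcomes.
The number of ordered 5-tuples from {1,…,10} summing to 49 is 5.
P(sum = 49) = 5/100000 = 1/20000 ≈ 0.00005.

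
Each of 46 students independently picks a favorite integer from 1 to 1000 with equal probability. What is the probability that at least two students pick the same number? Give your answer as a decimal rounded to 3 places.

0.650

It's easier to compute the probability that all 46 are distinct.
P(all distinct) = 1000/1000 · 999/1000 · ··· · 955/1000 ≈ 0.350.
So the probability of at least one match is 1 − 0.350 = 0.650.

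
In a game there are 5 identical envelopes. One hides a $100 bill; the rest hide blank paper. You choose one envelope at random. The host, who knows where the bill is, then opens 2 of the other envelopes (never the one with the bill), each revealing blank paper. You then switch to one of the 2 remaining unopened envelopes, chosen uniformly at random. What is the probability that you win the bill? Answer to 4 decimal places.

0.4000

Your original envelope holds the bill with probability 1/5, so the other 4 collectively hold it with probability 4/5.
The host can always find 2 empty envelopes to open, so the reveals don't change that 4/5; it is now spread over the 2 remaining unopened envelopes.
P(win by switching) = (4/5) · (1/2) = 2/5 ≈ 0.4000.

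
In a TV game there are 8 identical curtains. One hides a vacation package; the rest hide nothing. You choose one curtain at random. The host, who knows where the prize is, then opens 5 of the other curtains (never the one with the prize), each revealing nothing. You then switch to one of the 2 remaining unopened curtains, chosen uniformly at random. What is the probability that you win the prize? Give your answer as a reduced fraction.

Your original curtain holds the prize with probability 1/8, so the other 7 collectively hold it with probability 7/8.
The host can always find 5 empty curtains to open, so the reveals don't change that 7/8; it is now spread over the 2 remaining unopened curtains.
P(win by switching) = (7/8) · (1/2) = 7/16.

7/16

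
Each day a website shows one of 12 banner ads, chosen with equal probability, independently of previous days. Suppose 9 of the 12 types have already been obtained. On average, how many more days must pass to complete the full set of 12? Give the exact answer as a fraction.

22

Starting from 9 distinct types, each trial gives a new one with probability (12−i)/12 when i types are held, so the wait for the next new type is 12/(12−i).
E = 12/3 + 12/2 + 12/1 = 22.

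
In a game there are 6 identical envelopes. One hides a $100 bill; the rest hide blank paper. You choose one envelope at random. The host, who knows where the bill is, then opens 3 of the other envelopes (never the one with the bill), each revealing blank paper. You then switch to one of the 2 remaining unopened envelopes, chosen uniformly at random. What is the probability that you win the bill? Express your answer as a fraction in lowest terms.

5/12

Your original envelope holds the bill with probability 1/6, so the other 5 collectively hold it with probability 5/6.
The host can always find 3 empty envelopes to open, so the reveals don't change that 5/6; it is now spread over the 2 remaining unopened envelopes.
P(win by switching) = (5/6) · (1/2) = 5/12.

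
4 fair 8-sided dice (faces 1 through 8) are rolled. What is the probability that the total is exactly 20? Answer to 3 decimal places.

0.077

There are 8^4 = 4096 equally likely outcomes.
The number of ordered 4-tuples from {1,…,8} summing to 20 is 315.
P(sum = 20) = 315/4096 ≈ 0.077.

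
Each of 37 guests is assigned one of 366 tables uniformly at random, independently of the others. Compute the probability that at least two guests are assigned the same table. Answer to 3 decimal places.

0.848

It's easier to compute the probability that all 37 are distinct.
P(all distinct) = 366/366 · 365/366 · ··· · 330/366 ≈ 0.152.
So the probability of at least one match is 1 − 0.152 = 0.848.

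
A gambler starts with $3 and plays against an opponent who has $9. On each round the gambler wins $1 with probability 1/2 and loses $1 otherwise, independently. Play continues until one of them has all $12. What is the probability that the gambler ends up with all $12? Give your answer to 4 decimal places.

With a fair step, P(i) = ½P(i−1) + ½P(i+1) with P(0)=0, P(12)=1 has the linear solution P(i) = i/12.
P(3) = 3/12 = 1/4 ≈ 0.2500.

0.2500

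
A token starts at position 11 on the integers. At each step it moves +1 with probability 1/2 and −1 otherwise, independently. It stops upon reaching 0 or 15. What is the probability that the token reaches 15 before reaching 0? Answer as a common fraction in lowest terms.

11/15

With a fair step, P(i) = ½P(i−1) + ½P(i+1) with P(0)=0, P(15)=1 has the linear solution P(i) = i/15.
P(11) = 11/15.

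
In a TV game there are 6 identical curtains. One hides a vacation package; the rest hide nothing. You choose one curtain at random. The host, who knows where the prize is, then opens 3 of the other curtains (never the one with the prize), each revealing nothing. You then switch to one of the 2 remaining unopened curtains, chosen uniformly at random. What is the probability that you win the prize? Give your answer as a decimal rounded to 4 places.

Your original curtain holds the prize with probability 1/6, so the other 5 collectively hold it with probability 5/6.
The host can always find 3 empty curtains to open, so the reveals don't change that 5/6; it is now spread over the 2 remaining unopened curtains.
P(win by switching) = (5/6) · (1/2) = 5/12 ≈ 0.4167.

0.4167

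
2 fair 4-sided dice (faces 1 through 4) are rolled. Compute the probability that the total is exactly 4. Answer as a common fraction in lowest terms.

3/16

There are 4^2 = 16 equally likely outcomes.
The number of ordered 2-tuples from {1,…,4} summing to 4 is 3.
P(sum = 4) = 3/16.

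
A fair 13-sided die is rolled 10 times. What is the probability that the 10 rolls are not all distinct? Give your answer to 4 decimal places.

P(all 10 different) = 13/13 · 12/13 · ··· · 4/13 ≈ 0.0075.
P(at least two equal) = 1 − 0.0075 = 0.9925.

0.9925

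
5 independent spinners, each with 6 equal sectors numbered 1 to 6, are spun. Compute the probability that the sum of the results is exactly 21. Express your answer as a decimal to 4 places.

0.0694

There are 6^5 = 7776 equally likely outcomes.
The number of ordered 5-tuples from {1,…,6} summing to 21 is 540.
P(sum = 21) = 540/7776 = 5/72 ≈ 0.0694.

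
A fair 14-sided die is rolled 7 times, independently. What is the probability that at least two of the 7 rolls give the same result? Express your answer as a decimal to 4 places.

0.8359

P(all 7 different) = 14/14 · 13/14 · ··· · 8/14 ≈ 0.1641.
P(at least two equal) = 1 − 0.1641 = 0.8359.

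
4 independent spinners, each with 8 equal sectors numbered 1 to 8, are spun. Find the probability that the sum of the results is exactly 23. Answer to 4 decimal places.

0.0498

There are 8^4 = 4096 equally likely outcomes.
The number of ordered 4-tuples from {1,…,8} summing to 23 is 204.
P(sum = 23) = 204/4096 = 51/1024 ≈ 0.0498.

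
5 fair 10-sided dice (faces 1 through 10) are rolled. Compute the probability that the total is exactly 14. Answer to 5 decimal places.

There are 10^5 = 100000 equally likely outcomes.
The number of ordered 5-tuples from {1,…,10} summing to 14 is 715.
P(sum = 14) = 715/100000 = 143/20000 ≈ 0.00715.

0.00715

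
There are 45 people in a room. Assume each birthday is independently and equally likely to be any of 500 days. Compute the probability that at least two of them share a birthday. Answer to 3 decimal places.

It's easier to compute the probability that all 45 are distinct.
P(all distinct) = 500/500 · 499/500 · ··· · 456/500 ≈ 0.130.
So the probability of at least one match is 1 − 0.130 = 0.870.

0.870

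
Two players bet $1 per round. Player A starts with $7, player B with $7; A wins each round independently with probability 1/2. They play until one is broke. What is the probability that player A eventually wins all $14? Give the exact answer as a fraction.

With a fair step, P(i) = ½P(i−1) + ½P(i+1) with P(0)=0, P(14)=1 has the linear solution P(i) = i/14.
P(7) = 7/14 = 1/2.

1/2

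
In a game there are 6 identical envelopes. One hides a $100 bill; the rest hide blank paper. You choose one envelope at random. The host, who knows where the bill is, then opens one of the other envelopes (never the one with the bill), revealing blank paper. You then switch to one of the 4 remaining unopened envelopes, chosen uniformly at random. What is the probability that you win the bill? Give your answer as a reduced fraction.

Your original envelope holds the bill with probability 1/6, so the other 5 collectively hold it with probability 5/6.
The host can always find an empty envelope to open, so this doesn't change that 5/6; it is now spread over the 4 remaining unopened envelopes.
P(win by switching) = (5/6) · (1/4) = 5/24.

5/24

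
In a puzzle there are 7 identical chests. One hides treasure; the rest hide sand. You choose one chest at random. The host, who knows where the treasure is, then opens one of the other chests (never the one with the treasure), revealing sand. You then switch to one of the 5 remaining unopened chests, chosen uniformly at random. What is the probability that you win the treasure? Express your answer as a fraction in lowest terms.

6/35

Your original chest holds the treasure with probability 1/7, so the other 6 collectively hold it with probability 6/7.
The host can always find an empty chest to open, so this doesn't change that 6/7; it is now spread over the 5 remaining unopened chests.
P(win by switching) = (6/7) · (1/5) = 6/35.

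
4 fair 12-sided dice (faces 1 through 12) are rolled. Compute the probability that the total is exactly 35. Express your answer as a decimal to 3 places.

There are 12^4 = 20736 equally likely outcomes.
The number of ordered 4-tuples from {1,…,12} summing to 35 is 544.
P(sum = 35) = 544/20736 = 17/648 ≈ 0.026.

0.026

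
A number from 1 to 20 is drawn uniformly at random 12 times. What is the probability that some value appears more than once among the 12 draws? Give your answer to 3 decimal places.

0.985

P(all 12 different) = 20/20 · 19/20 · ··· · 9/20 ≈ 0.015.
P(at least two equal) = 1 − 0.015 = 0.985.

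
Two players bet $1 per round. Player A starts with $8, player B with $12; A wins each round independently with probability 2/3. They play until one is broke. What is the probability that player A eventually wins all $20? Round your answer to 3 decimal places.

Let r = q/p = (1/3)/(2/3) = 1/2. The recurrence P(i) = p·P(i+1) + q·P(i−1) with P(0)=0, P(20)=1 gives P(i) = (1 − r^i)/(1 − r^20).
P(8) = (1 − (1/2)^8) / (1 − (1/2)^20) = 69632/69905 ≈ 0.996.

0.996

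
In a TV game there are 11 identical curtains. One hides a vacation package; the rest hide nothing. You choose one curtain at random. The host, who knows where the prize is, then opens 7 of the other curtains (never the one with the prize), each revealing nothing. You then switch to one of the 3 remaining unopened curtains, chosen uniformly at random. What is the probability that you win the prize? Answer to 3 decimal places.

0.303

Your original curtain holds the prize with probability 1/11, so the other 10 collectively hold it with probability 10/11.
The host can always find 7 empty curtains to open, so the reveals don't change that 10/11; it is now spread over the 3 remaining unopened curtains.
P(win by switching) = (10/11) · (1/3) = 10/33 ≈ 0.303.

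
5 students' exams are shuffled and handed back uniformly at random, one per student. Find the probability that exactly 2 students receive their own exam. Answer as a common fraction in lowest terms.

Choose which 2 of the 5 are fixed: C(5,2) = 10 ways.
The remaining 3 must have no fixed point: D(3) = 2.
P = 10·2/120 = 1/6.

1/6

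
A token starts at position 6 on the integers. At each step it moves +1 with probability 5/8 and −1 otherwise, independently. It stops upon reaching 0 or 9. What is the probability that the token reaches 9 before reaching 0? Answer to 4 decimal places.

Let r = q/p = (3/8)/(5/8) = 3/5. The recurrence P(i) = p·P(i+1) + q·P(i−1) with P(0)=0, P(9)=1 gives P(i) = (1 − r^i)/(1 − r^9).
P(6) = (1 − (3/5)^6) / (1 − (3/5)^9) = 19000/19729 ≈ 0.9630.

0.9630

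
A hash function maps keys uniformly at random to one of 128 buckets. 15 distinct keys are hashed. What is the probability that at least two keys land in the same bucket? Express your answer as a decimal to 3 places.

0.574

It's easier to compute the probability that all 15 are distinct.
P(all distinct) = 128/128 · 127/128 · ··· · 114/128 ≈ 0.426.
So the probability of at least one match is 1 − 0.426 = 0.574.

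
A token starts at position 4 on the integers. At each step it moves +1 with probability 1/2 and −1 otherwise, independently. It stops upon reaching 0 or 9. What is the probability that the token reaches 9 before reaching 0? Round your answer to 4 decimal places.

With a fair step, P(i) = ½P(i−1) + ½P(i+1) with P(0)=0, P(9)=1 has the linear solution P(i) = i/9.
P(4) = 4/9 ≈ 0.4444.

0.4444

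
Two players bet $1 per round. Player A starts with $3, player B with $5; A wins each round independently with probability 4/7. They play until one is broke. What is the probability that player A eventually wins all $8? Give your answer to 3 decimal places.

Let r = q/p = (3/7)/(4/7) = 3/4. The recurrence P(i) = p·P(i+1) + q·P(i−1) with P(0)=0, P(8)=1 gives P(i) = (1 − r^i)/(1 − r^8).
P(3) = (1 − (3/4)^3) / (1 − (3/4)^8) = 37888/58975 ≈ 0.642.

0.642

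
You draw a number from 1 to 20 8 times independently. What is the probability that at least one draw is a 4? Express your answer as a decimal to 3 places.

P(no draw is a 4) = (19/20)^8 ≈ 0.663.
P(at least one) = 1 − 0.663 = 0.337.

0.337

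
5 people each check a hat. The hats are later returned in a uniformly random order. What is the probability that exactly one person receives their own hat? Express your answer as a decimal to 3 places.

Choose which one is fixed: C(5,1) = 5 ways.
The remaining 4 must have no fixed point: D(4) = 9.
P = 5·9/120 = 3/8 ≈ 0.375.

0.375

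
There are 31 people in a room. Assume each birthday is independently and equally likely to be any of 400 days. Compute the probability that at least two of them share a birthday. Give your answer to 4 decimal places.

It's easier to compute the probability that all 31 are distinct.
P(all distinct) = 400/400 · 399/400 · ··· · 370/400 ≈ 0.3032.
So the probability of at least one match is 1 − 0.3032 = 0.6968.

0.6968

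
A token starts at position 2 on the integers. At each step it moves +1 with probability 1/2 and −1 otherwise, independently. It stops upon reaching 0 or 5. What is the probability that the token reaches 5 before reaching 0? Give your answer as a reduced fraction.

With a fair step, P(i) = ½P(i−1) + ½P(i+1) with P(0)=0, P(5)=1 has the linear solution P(i) = i/5.
P(2) = 2/5.

2/5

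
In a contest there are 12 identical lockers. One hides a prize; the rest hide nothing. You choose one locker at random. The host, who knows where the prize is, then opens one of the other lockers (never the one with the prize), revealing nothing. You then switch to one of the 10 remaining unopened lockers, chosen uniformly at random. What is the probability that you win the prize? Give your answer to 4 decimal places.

Your original locker holds the prize with probability 1/12, so the other 11 collectively hold it with probability 11/12.
The host can always find an empty locker to open, so this doesn't change that 11/12; it is now spread over the 10 remaining unopened lockers.
P(win by switching) = (11/12) · (1/10) = 11/120 ≈ 0.0917.

0.0917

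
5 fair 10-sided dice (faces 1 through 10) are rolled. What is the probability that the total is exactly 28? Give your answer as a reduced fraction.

There are 10^5 = 100000 equally likely outcomes.
The number of ordered 5-tuples from {1,…,10} summing to 28 is 6000.
P(sum = 28) = 6000/100000 = 3/50.

3/50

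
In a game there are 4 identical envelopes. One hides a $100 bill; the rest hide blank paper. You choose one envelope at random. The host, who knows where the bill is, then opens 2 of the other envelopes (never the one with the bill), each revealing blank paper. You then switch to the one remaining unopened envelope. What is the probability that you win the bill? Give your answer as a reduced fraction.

Your original envelope holds the bill with probability 1/4, so the other 3 collectively hold it with probability 3/4.
The host can always find 2 empty envelopes to open, so the reveals don't change that 3/4; it is now spread over the 1 remaining unopened envelope.
P(win by switching) = (3/4) · (1/1) = 3/4.

3/4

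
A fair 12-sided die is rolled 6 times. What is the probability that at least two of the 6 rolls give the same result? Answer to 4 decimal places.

0.7772

P(all 6 different) = 12/12 · 11/12 · ··· · 7/12 ≈ 0.2228.
P(at least two equal) = 1 − 0.2228 = 0.7772.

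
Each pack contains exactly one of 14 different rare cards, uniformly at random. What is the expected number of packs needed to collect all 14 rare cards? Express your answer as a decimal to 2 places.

After i distinct types are collected, each trial gives a new one with probability (14−i)/14, so the expected wait for the next new type is 14/(14−i).
E = 14/14 + 14/13 + 14/12 + 14/11 + 14/10 + 14/9 + 14/8 + 14/7 + 14/6 + 14/5 + 14/4 + 14/3 + 14/2 + 14/1 = 1171733/25740 ≈ 45.52.

45.52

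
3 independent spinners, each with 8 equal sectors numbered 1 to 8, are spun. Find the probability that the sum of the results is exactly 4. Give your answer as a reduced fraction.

3/512

There are 8^3 = 512 equally likely outcomes.
The number of ordered 3-tuples from {1,…,8} summing to 4 is 3.
P(sum = 4) = 3/512.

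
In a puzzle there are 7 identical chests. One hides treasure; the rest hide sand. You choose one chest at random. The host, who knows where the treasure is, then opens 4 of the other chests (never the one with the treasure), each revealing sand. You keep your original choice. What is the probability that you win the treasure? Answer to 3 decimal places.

0.143

The host can always open 4 empty chests regardless of your choice, so the reveals give no information about your original chest.
P(win by staying) = 1/7 ≈ 0.143.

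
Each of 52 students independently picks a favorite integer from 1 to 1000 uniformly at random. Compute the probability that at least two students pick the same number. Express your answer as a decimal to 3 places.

0.741

It's easier to compute the probability that all 52 are distinct.
P(all distinct) = 1000/1000 · 999/1000 · ··· · 949/1000 ≈ 0.259.
So the probability of at least one match is 1 − 0.259 = 0.741.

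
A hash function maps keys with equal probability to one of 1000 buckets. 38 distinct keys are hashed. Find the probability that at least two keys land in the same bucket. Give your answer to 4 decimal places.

0.5093

It's easier to compute the probability that all 38 are distinct.
P(all distinct) = 1000/1000 · 999/1000 · ··· · 963/1000 ≈ 0.4907.
So the probability of at least one match is 1 − 0.4907 = 0.5093.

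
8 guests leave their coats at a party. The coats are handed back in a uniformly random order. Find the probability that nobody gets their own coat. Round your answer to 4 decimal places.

0.3679

This is the derangement probability: permutations of 8 with no fixed point.
D(8) = 8! · (1 − 1/1! + 1/2! − ··· + (−1)^8/8!) = 14833.
P = 14833/40320 = 2119/5760 ≈ 0.3679.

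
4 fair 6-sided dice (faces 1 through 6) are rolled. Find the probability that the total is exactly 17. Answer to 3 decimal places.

0.080

There are 6^4 = 1296 equally likely outcomes.
The number of ordered 4-tuples from {1,…,6} summing to 17 is 104.
P(sum = 17) = 104/1296 = 13/162 ≈ 0.080.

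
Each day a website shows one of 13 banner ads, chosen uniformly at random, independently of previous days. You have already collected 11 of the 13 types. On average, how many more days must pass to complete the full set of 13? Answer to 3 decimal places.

19.500

Starting from 11 distinct types, each trial gives a new one with probability (13−i)/13 when i types are held, so the wait for the next new type is 13/(13−i).
E = 13/2 + 13/1 = 39/2 ≈ 19.500.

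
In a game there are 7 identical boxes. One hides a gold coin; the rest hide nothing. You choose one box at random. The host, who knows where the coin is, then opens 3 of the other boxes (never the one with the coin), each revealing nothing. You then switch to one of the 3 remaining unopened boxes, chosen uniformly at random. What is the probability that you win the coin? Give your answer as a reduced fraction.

2/7

Your original box holds the coin with probability 1/7, so the other 6 collectively hold it with probability 6/7.
The host can always find 3 empty boxes to open, so the reveals don't change that 6/7; it is now spread over the 3 remaining unopened boxes.
P(win by switching) = (6/7) · (1/3) = 2/7.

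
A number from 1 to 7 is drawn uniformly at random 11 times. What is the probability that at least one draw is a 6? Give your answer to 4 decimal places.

P(no draw is a 6) = (6/7)^11 ≈ 0.1835.
P(at least one) = 1 − 0.1835 = 0.8165.

0.8165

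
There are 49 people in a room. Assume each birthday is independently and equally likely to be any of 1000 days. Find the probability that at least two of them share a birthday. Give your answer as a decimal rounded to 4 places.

It's easier to compute the probability that all 49 are distinct.
P(all distinct) = 1000/1000 · 999/1000 · ··· · 952/1000 ≈ 0.3026.
So the probability of at least one match is 1 − 0.3026 = 0.6974.

0.6974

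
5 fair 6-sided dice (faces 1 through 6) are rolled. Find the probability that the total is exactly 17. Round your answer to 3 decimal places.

0.100

There are 6^5 = 7776 equally likely outcomes.
The number of ordered 5-tuples from {1,…,6} summing to 17 is 780.
P(sum = 17) = 780/7776 = 65/648 ≈ 0.100.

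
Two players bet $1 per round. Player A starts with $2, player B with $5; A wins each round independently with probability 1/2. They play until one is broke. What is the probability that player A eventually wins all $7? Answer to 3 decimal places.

With a fair step, P(i) = ½P(i−1) + ½P(i+1) with P(0)=0, P(7)=1 has the linear solution P(i) = i/7.
P(2) = 2/7 ≈ 0.286.

0.286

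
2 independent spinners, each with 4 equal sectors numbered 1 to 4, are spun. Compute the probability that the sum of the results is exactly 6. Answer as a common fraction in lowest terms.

3/16

There are 4^2 = 16 equally likely outcomes.
The number of ordered 2-tuples from {1,…,4} summing to 6 is 3.
P(sum = 6) = 3/16.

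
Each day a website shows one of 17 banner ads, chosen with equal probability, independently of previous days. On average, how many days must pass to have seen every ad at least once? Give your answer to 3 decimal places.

After i distinct types are collected, each trial gives a new one with probability (17−i)/17, so the expected wait for the next new type is 17/(17−i).
E = 17/17 + 17/16 + 17/15 + 17/14 + 17/13 + 17/12 + 17/11 + 17/10 + 17/9 + 17/8 + 17/7 + 17/6 + 17/5 + 17/4 + 17/3 + 17/2 + 17/1 = 42142223/720720 ≈ 58.472.

58.472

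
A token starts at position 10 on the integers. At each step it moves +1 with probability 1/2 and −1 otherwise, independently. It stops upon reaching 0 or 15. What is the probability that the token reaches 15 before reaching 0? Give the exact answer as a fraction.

With a fair step, P(i) = ½P(i−1) + ½P(i+1) with P(0)=0, P(15)=1 has the linear solution P(i) = i/15.
P(10) = 10/15 = 2/3.

2/3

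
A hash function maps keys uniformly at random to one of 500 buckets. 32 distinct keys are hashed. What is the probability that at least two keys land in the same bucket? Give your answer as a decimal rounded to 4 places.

0.6371

It's easier to compute the probability that all 32 are distinct.
P(all distinct) = 500/500 · 499/500 · ··· · 469/500 ≈ 0.3629.
So the probability of at least one match is 1 − 0.3629 = 0.6371.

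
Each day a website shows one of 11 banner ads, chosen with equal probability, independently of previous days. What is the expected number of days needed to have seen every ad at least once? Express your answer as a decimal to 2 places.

After i distinct types are collected, each trial gives a new one with probability (11−i)/11, so the expected wait for the next new type is 11/(11−i).
E = 11/11 + 11/10 + 11/9 + 11/8 + 11/7 + 11/6 + 11/5 + 11/4 + 11/3 + 11/2 + 11/1 = 83711/2520 ≈ 33.22.

33.22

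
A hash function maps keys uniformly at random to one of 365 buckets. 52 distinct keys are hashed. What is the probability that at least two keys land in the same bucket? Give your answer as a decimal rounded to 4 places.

0.9780

It's easier to compute the probability that all 52 are distinct.
P(all distinct) = 365/365 · 364/365 · ··· · 314/365 ≈ 0.0220.
So the probability of at least one match is 1 − 0.0220 = 0.9780.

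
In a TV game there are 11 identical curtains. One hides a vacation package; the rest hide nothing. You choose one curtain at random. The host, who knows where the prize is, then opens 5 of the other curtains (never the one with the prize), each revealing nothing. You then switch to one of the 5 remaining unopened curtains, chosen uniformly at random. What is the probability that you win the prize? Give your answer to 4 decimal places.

Your original curtain holds the prize with probability 1/11, so the other 10 collectively hold it with probability 10/11.
The host can always find 5 empty curtains to open, so the reveals don't change that 10/11; it is now spread over the 5 remaining unopened curtains.
P(win by switching) = (10/11) · (1/5) = 2/11 ≈ 0.1818.

0.1818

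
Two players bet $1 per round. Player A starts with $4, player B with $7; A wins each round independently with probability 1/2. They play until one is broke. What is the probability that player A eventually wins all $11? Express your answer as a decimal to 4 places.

With a fair step, P(i) = ½P(i−1) + ½P(i+1) with P(0)=0, P(11)=1 has the linear solution P(i) = i/11.
P(4) = 4/11 ≈ 0.3636.

0.3636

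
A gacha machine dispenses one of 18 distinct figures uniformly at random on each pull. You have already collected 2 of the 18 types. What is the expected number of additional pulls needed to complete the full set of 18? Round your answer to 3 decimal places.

Starting from 2 distinct types, each trial gives a new one with probability (18−i)/18 when i types are held, so the wait for the next new type is 18/(18−i).
E = 18/16 + 18/15 + 18/14 + 18/13 + 18/12 + 18/11 + 18/10 + 18/9 + 18/8 + 18/7 + 18/6 + 18/5 + 18/4 + 18/3 + 18/2 + 18/1 = 2436559/40040 ≈ 60.853.

60.853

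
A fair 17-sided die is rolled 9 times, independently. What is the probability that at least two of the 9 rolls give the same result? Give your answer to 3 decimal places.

0.926

P(all 9 different) = 17/17 · 16/17 · ··· · 9/17 ≈ 0.074.
P(at least two equal) = 1 − 0.074 = 0.926.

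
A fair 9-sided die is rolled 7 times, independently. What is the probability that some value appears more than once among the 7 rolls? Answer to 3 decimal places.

P(all 7 different) = 9/9 · 8/9 · ··· · 3/9 ≈ 0.038.
P(at least two equal) = 1 − 0.038 = 0.962.

0.962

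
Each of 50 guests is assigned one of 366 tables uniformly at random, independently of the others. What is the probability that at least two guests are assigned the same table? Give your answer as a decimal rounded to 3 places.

It's easier to compute the probability that all 50 are distinct.
P(all distinct) = 366/366 · 365/366 · ··· · 317/366 ≈ 0.030.
So the probability of at least one match is 1 − 0.030 = 0.970.

0.970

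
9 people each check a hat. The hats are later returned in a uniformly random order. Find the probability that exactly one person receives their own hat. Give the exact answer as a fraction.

Choose which one is fixed: C(9,1) = 9 ways.
The remaining 8 must have no fixed point: D(8) = 14833.
P = 9·14833/362880 = 2119/5760.

2119/5760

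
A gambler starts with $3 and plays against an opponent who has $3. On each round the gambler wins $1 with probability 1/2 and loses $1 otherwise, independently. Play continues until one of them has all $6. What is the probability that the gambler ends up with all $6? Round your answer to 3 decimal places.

0.500

With a fair step, P(i) = ½P(i−1) + ½P(i+1) with P(0)=0, P(6)=1 has the linear solution P(i) = i/6.
P(3) = 3/6 = 1/2 ≈ 0.500.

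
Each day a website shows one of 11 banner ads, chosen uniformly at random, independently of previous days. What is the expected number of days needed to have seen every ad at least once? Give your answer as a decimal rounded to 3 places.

33.219

After i distinct types are collected, each trial gives a new one with probability (11−i)/11, so the expected wait for the next new type is 11/(11−i).
E = 11/11 + 11/10 + 11/9 + 11/8 + 11/7 + 11/6 + 11/5 + 11/4 + 11/3 + 11/2 + 11/1 = 83711/2520 ≈ 33.219.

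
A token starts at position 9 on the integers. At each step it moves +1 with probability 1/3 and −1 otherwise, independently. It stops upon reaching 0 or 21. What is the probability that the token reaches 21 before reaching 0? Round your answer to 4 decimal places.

Let r = q/p = (2/3)/(1/3) = 2. The recurrence P(i) = p·P(i+1) + q·P(i−1) with P(0)=0, P(21)=1 gives P(i) = (1 − r^i)/(1 − r^21).
P(9) = (1 − (2)^9) / (1 − (2)^21) = 73/299593 ≈ 0.0002.

0.0002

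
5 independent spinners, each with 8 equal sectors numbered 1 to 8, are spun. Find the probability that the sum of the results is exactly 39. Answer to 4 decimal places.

0.0002

There are 8^5 = 32768 equally likely outcomes.
The number of ordered 5-tuples from {1,…,8} summing to 39 is 5.
P(sum = 39) = 5/32768 ≈ 0.0002.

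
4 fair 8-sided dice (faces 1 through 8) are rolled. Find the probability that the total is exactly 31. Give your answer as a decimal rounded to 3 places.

There are 8^4 = 4096 equally likely outcomes.
The number of ordered 4-tuples from {1,…,8} summing to 31 is 4.
P(sum = 31) = 4/4096 = 1/1024 ≈ 0.001.

0.001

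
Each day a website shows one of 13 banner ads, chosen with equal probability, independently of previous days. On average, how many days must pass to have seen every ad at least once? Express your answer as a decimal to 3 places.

After i distinct types are collected, each trial gives a new one with probability (13−i)/13, so the expected wait for the next new type is 13/(13−i).
E = 13/13 + 13/12 + 13/11 + 13/10 + 13/9 + 13/8 + 13/7 + 13/6 + 13/5 + 13/4 + 13/3 + 13/2 + 13/1 = 1145993/27720 ≈ 41.342.

41.342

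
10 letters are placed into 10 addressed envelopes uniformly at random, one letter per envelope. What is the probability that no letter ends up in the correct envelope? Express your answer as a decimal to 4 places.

This is the derangement probability: permutations of 10 with no fixed point.
D(10) = 10! · (1 − 1/1! + 1/2! − ··· + (−1)^10/10!) = 1334961.
P = 1334961/3628800 = 16481/44800 ≈ 0.3679.

0.3679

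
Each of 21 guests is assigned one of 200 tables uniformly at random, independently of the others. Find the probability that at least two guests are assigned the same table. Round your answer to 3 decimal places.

It's easier to compute the probability that all 21 are distinct.
P(all distinct) = 200/200 · 199/200 · ··· · 180/200 ≈ 0.337.
So the probability of at least one match is 1 − 0.337 = 0.663.

0.663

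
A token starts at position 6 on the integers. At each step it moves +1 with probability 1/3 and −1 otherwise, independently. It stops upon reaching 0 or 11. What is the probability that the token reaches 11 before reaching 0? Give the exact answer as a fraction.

Let r = q/p = (2/3)/(1/3) = 2. The recurrence P(i) = p·P(i+1) + q·P(i−1) with P(0)=0, P(11)=1 gives P(i) = (1 − r^i)/(1 − r^11).
P(6) = (1 − (2)^6) / (1 − (2)^11) = 63/2047.

63/2047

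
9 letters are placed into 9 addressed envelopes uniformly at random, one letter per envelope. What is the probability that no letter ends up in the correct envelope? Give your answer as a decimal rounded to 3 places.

0.368

This is the derangement probability: permutations of 9 with no fixed point.
D(9) = 9! · (1 − 1/1! + 1/2! − ··· + (−1)^9/9!) = 133496.
P = 133496/362880 = 16687/45360 ≈ 0.368.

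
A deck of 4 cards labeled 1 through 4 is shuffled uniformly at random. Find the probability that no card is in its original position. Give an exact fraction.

3/8

This is the derangement probability: permutations of 4 with no fixed point.
D(4) = 4! · (1 − 1/1! + 1/2! − ··· + (−1)^4/4!) = 9.
P = 9/24 = 3/8.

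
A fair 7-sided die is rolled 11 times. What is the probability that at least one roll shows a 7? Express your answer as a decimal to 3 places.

P(no roll shows a 7) = (6/7)^11 ≈ 0.183.
P(at least one) = 1 − 0.183 = 0.817.

0.817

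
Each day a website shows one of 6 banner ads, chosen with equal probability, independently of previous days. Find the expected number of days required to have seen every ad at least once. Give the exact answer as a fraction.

147/10

After i distinct types are collected, each trial gives a new one with probability (6−i)/6, so the expected wait for the next new type is 6/(6−i).
E = 6/6 + 6/5 + 6/4 + 6/3 + 6/2 + 6/1 = 147/10.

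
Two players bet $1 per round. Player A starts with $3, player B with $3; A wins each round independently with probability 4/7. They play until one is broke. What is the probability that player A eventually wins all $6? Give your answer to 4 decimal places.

Let r = q/p = (3/7)/(4/7) = 3/4. The recurrence P(i) = p·P(i+1) + q·P(i−1) with P(0)=0, P(6)=1 gives P(i) = (1 − r^i)/(1 − r^6).
P(3) = (1 − (3/4)^3) / (1 − (3/4)^6) = 64/91 ≈ 0.7033.

0.7033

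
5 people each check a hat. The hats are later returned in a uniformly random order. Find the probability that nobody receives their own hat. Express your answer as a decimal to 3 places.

0.367

This is the derangement probability: permutations of 5 with no fixed point.
D(5) = 5! · (1 − 1/1! + 1/2! − ··· + (−1)^5/5!) = 44.
P = 44/120 = 11/30 ≈ 0.367.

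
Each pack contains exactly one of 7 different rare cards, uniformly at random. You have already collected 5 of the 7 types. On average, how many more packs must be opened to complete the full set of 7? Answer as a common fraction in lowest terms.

21/2

Starting from 5 distinct types, each trial gives a new one with probability (7−i)/7 when i types are held, so the wait for the next new type is 7/(7−i).
E = 7/2 + 7/1 = 21/2.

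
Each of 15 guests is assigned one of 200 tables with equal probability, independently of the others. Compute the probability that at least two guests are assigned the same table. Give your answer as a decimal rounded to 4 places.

0.4162

It's easier to compute the probability that all 15 are distinct.
P(all distinct) = 200/200 · 199/200 · ··· · 186/200 ≈ 0.5838.
So the probability of at least one match is 1 − 0.5838 = 0.4162.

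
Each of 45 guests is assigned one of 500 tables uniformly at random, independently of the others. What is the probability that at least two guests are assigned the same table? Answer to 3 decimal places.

It's easier to compute the probability that all 45 are distinct.
P(all distinct) = 500/500 · 499/500 · ··· · 456/500 ≈ 0.130.
So the probability of at least one match is 1 − 0.130 = 0.870.

0.870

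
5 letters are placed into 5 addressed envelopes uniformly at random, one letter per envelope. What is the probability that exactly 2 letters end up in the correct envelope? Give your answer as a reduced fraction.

1/6

Choose which 2 of the 5 are fixed: C(5,2) = 10 ways.
The remaining 3 must have no fixed point: D(3) = 2.
P = 10·2/120 = 1/6.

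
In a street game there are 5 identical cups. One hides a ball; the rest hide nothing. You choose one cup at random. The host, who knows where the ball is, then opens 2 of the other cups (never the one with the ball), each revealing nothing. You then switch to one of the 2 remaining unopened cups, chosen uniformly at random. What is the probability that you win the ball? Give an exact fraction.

2/5

Your original cup holds the ball with probability 1/5, so the other 4 collectively hold it with probability 4/5.
The host can always find 2 empty cups to open, so the reveals don't change that 4/5; it is now spread over the 2 remaining unopened cups.
P(win by switching) = (4/5) · (1/2) = 2/5.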